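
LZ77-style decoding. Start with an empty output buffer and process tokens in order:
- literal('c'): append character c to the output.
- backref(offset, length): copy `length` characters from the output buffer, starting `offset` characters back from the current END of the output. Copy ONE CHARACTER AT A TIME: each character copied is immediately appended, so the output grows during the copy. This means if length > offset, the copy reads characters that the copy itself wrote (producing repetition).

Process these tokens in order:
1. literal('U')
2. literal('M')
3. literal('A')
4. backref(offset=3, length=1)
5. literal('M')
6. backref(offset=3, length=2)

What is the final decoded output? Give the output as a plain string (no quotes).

Answer: UMAUMAU

Derivation:
Token 1: literal('U'). Output: "U"
Token 2: literal('M'). Output: "UM"
Token 3: literal('A'). Output: "UMA"
Token 4: backref(off=3, len=1). Copied 'U' from pos 0. Output: "UMAU"
Token 5: literal('M'). Output: "UMAUM"
Token 6: backref(off=3, len=2). Copied 'AU' from pos 2. Output: "UMAUMAU"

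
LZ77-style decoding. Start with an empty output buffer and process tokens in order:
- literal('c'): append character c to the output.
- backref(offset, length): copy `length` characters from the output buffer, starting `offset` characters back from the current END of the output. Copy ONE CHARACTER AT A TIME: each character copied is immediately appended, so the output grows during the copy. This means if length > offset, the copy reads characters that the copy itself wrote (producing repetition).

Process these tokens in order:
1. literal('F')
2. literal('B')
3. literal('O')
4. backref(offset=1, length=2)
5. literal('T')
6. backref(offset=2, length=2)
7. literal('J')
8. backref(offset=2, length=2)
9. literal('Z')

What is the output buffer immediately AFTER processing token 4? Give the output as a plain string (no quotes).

Answer: FBOOO

Derivation:
Token 1: literal('F'). Output: "F"
Token 2: literal('B'). Output: "FB"
Token 3: literal('O'). Output: "FBO"
Token 4: backref(off=1, len=2) (overlapping!). Copied 'OO' from pos 2. Output: "FBOOO"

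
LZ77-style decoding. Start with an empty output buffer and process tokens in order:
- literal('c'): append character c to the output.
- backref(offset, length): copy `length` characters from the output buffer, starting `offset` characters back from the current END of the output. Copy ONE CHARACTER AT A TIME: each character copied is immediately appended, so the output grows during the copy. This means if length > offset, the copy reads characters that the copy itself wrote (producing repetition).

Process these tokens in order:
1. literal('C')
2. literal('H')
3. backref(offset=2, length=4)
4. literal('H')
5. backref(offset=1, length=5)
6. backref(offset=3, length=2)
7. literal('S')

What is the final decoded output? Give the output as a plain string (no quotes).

Token 1: literal('C'). Output: "C"
Token 2: literal('H'). Output: "CH"
Token 3: backref(off=2, len=4) (overlapping!). Copied 'CHCH' from pos 0. Output: "CHCHCH"
Token 4: literal('H'). Output: "CHCHCHH"
Token 5: backref(off=1, len=5) (overlapping!). Copied 'HHHHH' from pos 6. Output: "CHCHCHHHHHHH"
Token 6: backref(off=3, len=2). Copied 'HH' from pos 9. Output: "CHCHCHHHHHHHHH"
Token 7: literal('S'). Output: "CHCHCHHHHHHHHHS"

Answer: CHCHCHHHHHHHHHS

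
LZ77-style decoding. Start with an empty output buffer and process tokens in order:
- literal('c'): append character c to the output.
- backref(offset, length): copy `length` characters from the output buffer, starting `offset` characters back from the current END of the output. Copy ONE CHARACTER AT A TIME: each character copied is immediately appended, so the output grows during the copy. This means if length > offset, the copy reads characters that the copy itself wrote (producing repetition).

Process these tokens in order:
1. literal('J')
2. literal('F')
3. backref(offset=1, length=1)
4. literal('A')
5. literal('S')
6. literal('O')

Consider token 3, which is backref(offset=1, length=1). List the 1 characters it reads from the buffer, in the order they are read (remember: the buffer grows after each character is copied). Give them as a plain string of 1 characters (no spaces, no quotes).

Answer: F

Derivation:
Token 1: literal('J'). Output: "J"
Token 2: literal('F'). Output: "JF"
Token 3: backref(off=1, len=1). Buffer before: "JF" (len 2)
  byte 1: read out[1]='F', append. Buffer now: "JFF"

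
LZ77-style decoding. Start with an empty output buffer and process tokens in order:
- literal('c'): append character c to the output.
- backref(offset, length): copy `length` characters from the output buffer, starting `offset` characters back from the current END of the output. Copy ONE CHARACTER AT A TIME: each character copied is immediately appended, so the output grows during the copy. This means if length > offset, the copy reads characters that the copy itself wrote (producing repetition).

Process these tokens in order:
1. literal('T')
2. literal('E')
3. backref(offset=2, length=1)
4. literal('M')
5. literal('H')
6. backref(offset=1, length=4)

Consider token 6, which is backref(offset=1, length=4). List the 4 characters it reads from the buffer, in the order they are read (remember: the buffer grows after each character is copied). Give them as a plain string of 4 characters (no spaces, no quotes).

Token 1: literal('T'). Output: "T"
Token 2: literal('E'). Output: "TE"
Token 3: backref(off=2, len=1). Copied 'T' from pos 0. Output: "TET"
Token 4: literal('M'). Output: "TETM"
Token 5: literal('H'). Output: "TETMH"
Token 6: backref(off=1, len=4). Buffer before: "TETMH" (len 5)
  byte 1: read out[4]='H', append. Buffer now: "TETMHH"
  byte 2: read out[5]='H', append. Buffer now: "TETMHHH"
  byte 3: read out[6]='H', append. Buffer now: "TETMHHHH"
  byte 4: read out[7]='H', append. Buffer now: "TETMHHHHH"

Answer: HHHH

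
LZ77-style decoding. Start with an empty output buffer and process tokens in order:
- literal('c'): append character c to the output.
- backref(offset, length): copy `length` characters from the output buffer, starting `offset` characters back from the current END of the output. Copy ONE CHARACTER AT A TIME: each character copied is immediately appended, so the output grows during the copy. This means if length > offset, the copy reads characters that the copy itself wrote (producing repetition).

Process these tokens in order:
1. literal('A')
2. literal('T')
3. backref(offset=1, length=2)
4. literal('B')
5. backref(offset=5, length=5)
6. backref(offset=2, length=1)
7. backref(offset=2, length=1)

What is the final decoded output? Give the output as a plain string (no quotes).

Token 1: literal('A'). Output: "A"
Token 2: literal('T'). Output: "AT"
Token 3: backref(off=1, len=2) (overlapping!). Copied 'TT' from pos 1. Output: "ATTT"
Token 4: literal('B'). Output: "ATTTB"
Token 5: backref(off=5, len=5). Copied 'ATTTB' from pos 0. Output: "ATTTBATTTB"
Token 6: backref(off=2, len=1). Copied 'T' from pos 8. Output: "ATTTBATTTBT"
Token 7: backref(off=2, len=1). Copied 'B' from pos 9. Output: "ATTTBATTTBTB"

Answer: ATTTBATTTBTB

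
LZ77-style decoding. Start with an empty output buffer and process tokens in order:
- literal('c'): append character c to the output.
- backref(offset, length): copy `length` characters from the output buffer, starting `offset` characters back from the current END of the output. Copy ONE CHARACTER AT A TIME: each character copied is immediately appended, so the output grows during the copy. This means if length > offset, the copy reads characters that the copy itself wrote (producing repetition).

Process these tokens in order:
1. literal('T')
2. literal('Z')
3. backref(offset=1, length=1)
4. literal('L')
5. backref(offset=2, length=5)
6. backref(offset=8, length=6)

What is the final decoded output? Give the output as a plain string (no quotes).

Token 1: literal('T'). Output: "T"
Token 2: literal('Z'). Output: "TZ"
Token 3: backref(off=1, len=1). Copied 'Z' from pos 1. Output: "TZZ"
Token 4: literal('L'). Output: "TZZL"
Token 5: backref(off=2, len=5) (overlapping!). Copied 'ZLZLZ' from pos 2. Output: "TZZLZLZLZ"
Token 6: backref(off=8, len=6). Copied 'ZZLZLZ' from pos 1. Output: "TZZLZLZLZZZLZLZ"

Answer: TZZLZLZLZZZLZLZ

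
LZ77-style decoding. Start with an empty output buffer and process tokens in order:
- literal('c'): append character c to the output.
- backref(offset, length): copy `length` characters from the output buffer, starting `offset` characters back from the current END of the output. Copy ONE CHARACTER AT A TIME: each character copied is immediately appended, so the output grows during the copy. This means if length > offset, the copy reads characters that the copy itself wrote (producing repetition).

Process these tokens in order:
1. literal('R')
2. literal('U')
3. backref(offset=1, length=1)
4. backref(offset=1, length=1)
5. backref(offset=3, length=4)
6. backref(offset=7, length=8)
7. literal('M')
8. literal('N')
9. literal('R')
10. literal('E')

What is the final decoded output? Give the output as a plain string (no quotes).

Token 1: literal('R'). Output: "R"
Token 2: literal('U'). Output: "RU"
Token 3: backref(off=1, len=1). Copied 'U' from pos 1. Output: "RUU"
Token 4: backref(off=1, len=1). Copied 'U' from pos 2. Output: "RUUU"
Token 5: backref(off=3, len=4) (overlapping!). Copied 'UUUU' from pos 1. Output: "RUUUUUUU"
Token 6: backref(off=7, len=8) (overlapping!). Copied 'UUUUUUUU' from pos 1. Output: "RUUUUUUUUUUUUUUU"
Token 7: literal('M'). Output: "RUUUUUUUUUUUUUUUM"
Token 8: literal('N'). Output: "RUUUUUUUUUUUUUUUMN"
Token 9: literal('R'). Output: "RUUUUUUUUUUUUUUUMNR"
Token 10: literal('E'). Output: "RUUUUUUUUUUUUUUUMNRE"

Answer: RUUUUUUUUUUUUUUUMNRE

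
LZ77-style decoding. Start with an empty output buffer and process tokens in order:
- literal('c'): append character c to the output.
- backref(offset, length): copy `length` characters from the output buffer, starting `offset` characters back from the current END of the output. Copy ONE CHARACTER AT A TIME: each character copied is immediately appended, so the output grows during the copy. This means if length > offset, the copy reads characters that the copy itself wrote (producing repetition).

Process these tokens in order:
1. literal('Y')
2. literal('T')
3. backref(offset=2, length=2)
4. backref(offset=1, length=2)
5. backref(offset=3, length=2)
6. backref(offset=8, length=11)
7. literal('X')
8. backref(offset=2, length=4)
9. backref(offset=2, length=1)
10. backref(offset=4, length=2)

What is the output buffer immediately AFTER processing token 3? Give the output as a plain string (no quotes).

Token 1: literal('Y'). Output: "Y"
Token 2: literal('T'). Output: "YT"
Token 3: backref(off=2, len=2). Copied 'YT' from pos 0. Output: "YTYT"

Answer: YTYT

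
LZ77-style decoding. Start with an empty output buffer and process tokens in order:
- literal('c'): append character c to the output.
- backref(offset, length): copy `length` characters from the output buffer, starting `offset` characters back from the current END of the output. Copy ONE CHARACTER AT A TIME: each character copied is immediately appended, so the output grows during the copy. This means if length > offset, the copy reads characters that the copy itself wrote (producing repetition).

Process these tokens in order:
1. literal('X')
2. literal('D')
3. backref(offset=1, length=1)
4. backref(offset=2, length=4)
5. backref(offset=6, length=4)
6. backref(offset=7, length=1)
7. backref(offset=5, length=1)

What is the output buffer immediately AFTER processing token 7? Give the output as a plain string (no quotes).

Answer: XDDDDDDDDDDDD

Derivation:
Token 1: literal('X'). Output: "X"
Token 2: literal('D'). Output: "XD"
Token 3: backref(off=1, len=1). Copied 'D' from pos 1. Output: "XDD"
Token 4: backref(off=2, len=4) (overlapping!). Copied 'DDDD' from pos 1. Output: "XDDDDDD"
Token 5: backref(off=6, len=4). Copied 'DDDD' from pos 1. Output: "XDDDDDDDDDD"
Token 6: backref(off=7, len=1). Copied 'D' from pos 4. Output: "XDDDDDDDDDDD"
Token 7: backref(off=5, len=1). Copied 'D' from pos 7. Output: "XDDDDDDDDDDDD"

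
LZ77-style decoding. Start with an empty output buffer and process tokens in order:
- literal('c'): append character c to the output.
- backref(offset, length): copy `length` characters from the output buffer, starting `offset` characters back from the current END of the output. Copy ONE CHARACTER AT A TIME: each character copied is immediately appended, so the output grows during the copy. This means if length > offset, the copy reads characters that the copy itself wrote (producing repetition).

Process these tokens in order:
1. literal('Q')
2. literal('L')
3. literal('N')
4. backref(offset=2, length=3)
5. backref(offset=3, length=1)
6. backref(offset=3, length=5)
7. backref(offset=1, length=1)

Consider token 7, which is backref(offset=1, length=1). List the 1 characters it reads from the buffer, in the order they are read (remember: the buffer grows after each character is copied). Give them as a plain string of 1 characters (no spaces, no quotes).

Answer: L

Derivation:
Token 1: literal('Q'). Output: "Q"
Token 2: literal('L'). Output: "QL"
Token 3: literal('N'). Output: "QLN"
Token 4: backref(off=2, len=3) (overlapping!). Copied 'LNL' from pos 1. Output: "QLNLNL"
Token 5: backref(off=3, len=1). Copied 'L' from pos 3. Output: "QLNLNLL"
Token 6: backref(off=3, len=5) (overlapping!). Copied 'NLLNL' from pos 4. Output: "QLNLNLLNLLNL"
Token 7: backref(off=1, len=1). Buffer before: "QLNLNLLNLLNL" (len 12)
  byte 1: read out[11]='L', append. Buffer now: "QLNLNLLNLLNLL"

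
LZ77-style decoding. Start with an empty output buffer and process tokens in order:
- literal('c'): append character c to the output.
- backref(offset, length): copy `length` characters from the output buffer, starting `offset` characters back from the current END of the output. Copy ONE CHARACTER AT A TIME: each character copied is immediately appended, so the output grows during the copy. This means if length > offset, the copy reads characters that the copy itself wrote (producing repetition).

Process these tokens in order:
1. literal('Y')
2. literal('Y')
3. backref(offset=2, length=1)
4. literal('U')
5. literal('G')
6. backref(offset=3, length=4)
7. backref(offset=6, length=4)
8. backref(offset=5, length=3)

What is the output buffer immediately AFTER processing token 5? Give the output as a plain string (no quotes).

Answer: YYYUG

Derivation:
Token 1: literal('Y'). Output: "Y"
Token 2: literal('Y'). Output: "YY"
Token 3: backref(off=2, len=1). Copied 'Y' from pos 0. Output: "YYY"
Token 4: literal('U'). Output: "YYYU"
Token 5: literal('G'). Output: "YYYUG"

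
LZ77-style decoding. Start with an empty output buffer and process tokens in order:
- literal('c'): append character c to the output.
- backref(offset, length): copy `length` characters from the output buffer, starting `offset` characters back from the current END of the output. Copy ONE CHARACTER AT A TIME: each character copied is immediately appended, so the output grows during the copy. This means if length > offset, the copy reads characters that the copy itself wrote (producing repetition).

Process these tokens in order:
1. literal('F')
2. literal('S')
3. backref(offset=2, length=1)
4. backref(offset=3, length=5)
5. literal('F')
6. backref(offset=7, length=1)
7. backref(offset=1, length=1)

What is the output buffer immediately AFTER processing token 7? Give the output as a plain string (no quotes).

Answer: FSFFSFFSFFF

Derivation:
Token 1: literal('F'). Output: "F"
Token 2: literal('S'). Output: "FS"
Token 3: backref(off=2, len=1). Copied 'F' from pos 0. Output: "FSF"
Token 4: backref(off=3, len=5) (overlapping!). Copied 'FSFFS' from pos 0. Output: "FSFFSFFS"
Token 5: literal('F'). Output: "FSFFSFFSF"
Token 6: backref(off=7, len=1). Copied 'F' from pos 2. Output: "FSFFSFFSFF"
Token 7: backref(off=1, len=1). Copied 'F' from pos 9. Output: "FSFFSFFSFFF"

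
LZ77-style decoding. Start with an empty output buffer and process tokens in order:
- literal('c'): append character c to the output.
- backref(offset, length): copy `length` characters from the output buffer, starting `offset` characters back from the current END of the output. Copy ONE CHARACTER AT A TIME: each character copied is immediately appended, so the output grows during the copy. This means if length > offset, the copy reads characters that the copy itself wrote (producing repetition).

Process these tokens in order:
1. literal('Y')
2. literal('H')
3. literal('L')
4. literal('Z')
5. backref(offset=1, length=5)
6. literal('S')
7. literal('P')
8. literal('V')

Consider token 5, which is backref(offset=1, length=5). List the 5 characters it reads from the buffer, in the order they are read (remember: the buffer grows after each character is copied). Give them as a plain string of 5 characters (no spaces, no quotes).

Token 1: literal('Y'). Output: "Y"
Token 2: literal('H'). Output: "YH"
Token 3: literal('L'). Output: "YHL"
Token 4: literal('Z'). Output: "YHLZ"
Token 5: backref(off=1, len=5). Buffer before: "YHLZ" (len 4)
  byte 1: read out[3]='Z', append. Buffer now: "YHLZZ"
  byte 2: read out[4]='Z', append. Buffer now: "YHLZZZ"
  byte 3: read out[5]='Z', append. Buffer now: "YHLZZZZ"
  byte 4: read out[6]='Z', append. Buffer now: "YHLZZZZZ"
  byte 5: read out[7]='Z', append. Buffer now: "YHLZZZZZZ"

Answer: ZZZZZ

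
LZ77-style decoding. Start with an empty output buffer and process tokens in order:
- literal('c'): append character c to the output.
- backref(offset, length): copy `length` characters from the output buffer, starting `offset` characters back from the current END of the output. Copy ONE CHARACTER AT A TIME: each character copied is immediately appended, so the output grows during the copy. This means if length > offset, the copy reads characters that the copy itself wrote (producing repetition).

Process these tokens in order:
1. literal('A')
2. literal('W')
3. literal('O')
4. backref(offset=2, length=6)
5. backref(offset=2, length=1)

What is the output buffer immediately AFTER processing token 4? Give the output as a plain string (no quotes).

Answer: AWOWOWOWO

Derivation:
Token 1: literal('A'). Output: "A"
Token 2: literal('W'). Output: "AW"
Token 3: literal('O'). Output: "AWO"
Token 4: backref(off=2, len=6) (overlapping!). Copied 'WOWOWO' from pos 1. Output: "AWOWOWOWO"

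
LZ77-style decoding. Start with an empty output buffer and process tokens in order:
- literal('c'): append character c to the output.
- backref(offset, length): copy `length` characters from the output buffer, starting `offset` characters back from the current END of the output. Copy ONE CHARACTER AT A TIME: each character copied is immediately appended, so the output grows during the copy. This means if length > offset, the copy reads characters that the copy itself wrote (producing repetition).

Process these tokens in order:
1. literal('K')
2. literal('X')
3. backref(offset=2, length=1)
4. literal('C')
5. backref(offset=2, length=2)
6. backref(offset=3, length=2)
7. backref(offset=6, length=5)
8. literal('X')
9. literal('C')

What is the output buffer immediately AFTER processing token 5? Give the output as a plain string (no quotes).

Token 1: literal('K'). Output: "K"
Token 2: literal('X'). Output: "KX"
Token 3: backref(off=2, len=1). Copied 'K' from pos 0. Output: "KXK"
Token 4: literal('C'). Output: "KXKC"
Token 5: backref(off=2, len=2). Copied 'KC' from pos 2. Output: "KXKCKC"

Answer: KXKCKC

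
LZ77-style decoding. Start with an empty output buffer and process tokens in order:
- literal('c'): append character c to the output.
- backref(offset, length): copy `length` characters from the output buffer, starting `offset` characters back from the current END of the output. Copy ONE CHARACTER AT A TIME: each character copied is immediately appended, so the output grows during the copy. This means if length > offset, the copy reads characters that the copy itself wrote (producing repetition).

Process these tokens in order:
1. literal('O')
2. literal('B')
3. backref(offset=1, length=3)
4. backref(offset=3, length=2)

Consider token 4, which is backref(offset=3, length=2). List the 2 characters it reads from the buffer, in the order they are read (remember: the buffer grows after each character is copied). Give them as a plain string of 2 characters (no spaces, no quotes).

Answer: BB

Derivation:
Token 1: literal('O'). Output: "O"
Token 2: literal('B'). Output: "OB"
Token 3: backref(off=1, len=3) (overlapping!). Copied 'BBB' from pos 1. Output: "OBBBB"
Token 4: backref(off=3, len=2). Buffer before: "OBBBB" (len 5)
  byte 1: read out[2]='B', append. Buffer now: "OBBBBB"
  byte 2: read out[3]='B', append. Buffer now: "OBBBBBB"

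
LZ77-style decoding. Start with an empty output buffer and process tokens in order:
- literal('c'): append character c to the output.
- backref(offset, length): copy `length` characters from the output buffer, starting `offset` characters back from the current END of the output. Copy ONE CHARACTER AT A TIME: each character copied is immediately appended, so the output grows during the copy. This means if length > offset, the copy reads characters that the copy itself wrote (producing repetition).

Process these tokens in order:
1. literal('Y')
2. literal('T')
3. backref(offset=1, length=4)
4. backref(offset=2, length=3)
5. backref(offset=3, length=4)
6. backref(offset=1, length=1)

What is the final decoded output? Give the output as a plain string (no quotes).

Token 1: literal('Y'). Output: "Y"
Token 2: literal('T'). Output: "YT"
Token 3: backref(off=1, len=4) (overlapping!). Copied 'TTTT' from pos 1. Output: "YTTTTT"
Token 4: backref(off=2, len=3) (overlapping!). Copied 'TTT' from pos 4. Output: "YTTTTTTTT"
Token 5: backref(off=3, len=4) (overlapping!). Copied 'TTTT' from pos 6. Output: "YTTTTTTTTTTTT"
Token 6: backref(off=1, len=1). Copied 'T' from pos 12. Output: "YTTTTTTTTTTTTT"

Answer: YTTTTTTTTTTTTT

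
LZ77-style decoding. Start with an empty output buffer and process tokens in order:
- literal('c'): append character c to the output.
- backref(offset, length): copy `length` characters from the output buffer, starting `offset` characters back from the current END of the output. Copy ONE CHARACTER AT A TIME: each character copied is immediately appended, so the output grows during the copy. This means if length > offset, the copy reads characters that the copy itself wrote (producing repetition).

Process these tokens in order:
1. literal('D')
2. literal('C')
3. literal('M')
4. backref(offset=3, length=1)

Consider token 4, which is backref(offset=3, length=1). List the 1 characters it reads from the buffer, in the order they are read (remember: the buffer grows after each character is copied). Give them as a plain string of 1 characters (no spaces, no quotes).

Token 1: literal('D'). Output: "D"
Token 2: literal('C'). Output: "DC"
Token 3: literal('M'). Output: "DCM"
Token 4: backref(off=3, len=1). Buffer before: "DCM" (len 3)
  byte 1: read out[0]='D', append. Buffer now: "DCMD"

Answer: D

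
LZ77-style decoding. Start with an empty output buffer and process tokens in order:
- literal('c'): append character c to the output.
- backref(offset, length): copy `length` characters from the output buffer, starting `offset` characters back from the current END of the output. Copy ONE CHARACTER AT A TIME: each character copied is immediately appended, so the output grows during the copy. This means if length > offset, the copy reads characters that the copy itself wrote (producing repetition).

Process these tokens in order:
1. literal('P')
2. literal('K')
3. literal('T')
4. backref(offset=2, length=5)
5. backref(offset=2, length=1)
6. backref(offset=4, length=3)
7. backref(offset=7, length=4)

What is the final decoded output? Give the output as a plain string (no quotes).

Token 1: literal('P'). Output: "P"
Token 2: literal('K'). Output: "PK"
Token 3: literal('T'). Output: "PKT"
Token 4: backref(off=2, len=5) (overlapping!). Copied 'KTKTK' from pos 1. Output: "PKTKTKTK"
Token 5: backref(off=2, len=1). Copied 'T' from pos 6. Output: "PKTKTKTKT"
Token 6: backref(off=4, len=3). Copied 'KTK' from pos 5. Output: "PKTKTKTKTKTK"
Token 7: backref(off=7, len=4). Copied 'KTKT' from pos 5. Output: "PKTKTKTKTKTKKTKT"

Answer: PKTKTKTKTKTKKTKT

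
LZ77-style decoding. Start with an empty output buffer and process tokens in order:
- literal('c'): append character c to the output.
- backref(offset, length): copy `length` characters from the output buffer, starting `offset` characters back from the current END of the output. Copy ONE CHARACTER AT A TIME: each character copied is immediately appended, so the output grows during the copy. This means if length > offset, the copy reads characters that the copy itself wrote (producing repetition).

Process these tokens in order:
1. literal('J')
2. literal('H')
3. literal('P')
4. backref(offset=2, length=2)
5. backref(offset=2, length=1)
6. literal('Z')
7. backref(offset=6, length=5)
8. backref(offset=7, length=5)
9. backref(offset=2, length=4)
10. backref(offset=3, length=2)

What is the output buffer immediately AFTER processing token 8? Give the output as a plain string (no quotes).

Answer: JHPHPHZHPHPHHZHPH

Derivation:
Token 1: literal('J'). Output: "J"
Token 2: literal('H'). Output: "JH"
Token 3: literal('P'). Output: "JHP"
Token 4: backref(off=2, len=2). Copied 'HP' from pos 1. Output: "JHPHP"
Token 5: backref(off=2, len=1). Copied 'H' from pos 3. Output: "JHPHPH"
Token 6: literal('Z'). Output: "JHPHPHZ"
Token 7: backref(off=6, len=5). Copied 'HPHPH' from pos 1. Output: "JHPHPHZHPHPH"
Token 8: backref(off=7, len=5). Copied 'HZHPH' from pos 5. Output: "JHPHPHZHPHPHHZHPH"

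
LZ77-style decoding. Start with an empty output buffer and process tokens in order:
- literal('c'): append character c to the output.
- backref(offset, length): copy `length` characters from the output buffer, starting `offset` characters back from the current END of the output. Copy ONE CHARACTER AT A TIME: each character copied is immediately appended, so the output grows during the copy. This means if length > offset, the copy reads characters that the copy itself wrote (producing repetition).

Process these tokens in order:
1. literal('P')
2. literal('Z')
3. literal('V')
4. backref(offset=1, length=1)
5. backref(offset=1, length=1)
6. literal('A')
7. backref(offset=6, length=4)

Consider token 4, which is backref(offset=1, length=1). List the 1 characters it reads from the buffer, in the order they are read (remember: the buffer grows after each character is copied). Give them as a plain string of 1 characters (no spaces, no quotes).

Token 1: literal('P'). Output: "P"
Token 2: literal('Z'). Output: "PZ"
Token 3: literal('V'). Output: "PZV"
Token 4: backref(off=1, len=1). Buffer before: "PZV" (len 3)
  byte 1: read out[2]='V', append. Buffer now: "PZVV"

Answer: V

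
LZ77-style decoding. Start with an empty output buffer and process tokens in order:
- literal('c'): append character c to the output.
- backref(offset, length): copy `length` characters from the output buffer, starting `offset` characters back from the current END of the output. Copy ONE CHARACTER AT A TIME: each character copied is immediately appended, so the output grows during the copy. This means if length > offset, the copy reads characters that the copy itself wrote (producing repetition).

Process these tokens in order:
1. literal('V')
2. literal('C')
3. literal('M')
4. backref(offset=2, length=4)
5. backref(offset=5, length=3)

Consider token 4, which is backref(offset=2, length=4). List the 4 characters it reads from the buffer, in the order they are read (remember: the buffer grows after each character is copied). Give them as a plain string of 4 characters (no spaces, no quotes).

Answer: CMCM

Derivation:
Token 1: literal('V'). Output: "V"
Token 2: literal('C'). Output: "VC"
Token 3: literal('M'). Output: "VCM"
Token 4: backref(off=2, len=4). Buffer before: "VCM" (len 3)
  byte 1: read out[1]='C', append. Buffer now: "VCMC"
  byte 2: read out[2]='M', append. Buffer now: "VCMCM"
  byte 3: read out[3]='C', append. Buffer now: "VCMCMC"
  byte 4: read out[4]='M', append. Buffer now: "VCMCMCM"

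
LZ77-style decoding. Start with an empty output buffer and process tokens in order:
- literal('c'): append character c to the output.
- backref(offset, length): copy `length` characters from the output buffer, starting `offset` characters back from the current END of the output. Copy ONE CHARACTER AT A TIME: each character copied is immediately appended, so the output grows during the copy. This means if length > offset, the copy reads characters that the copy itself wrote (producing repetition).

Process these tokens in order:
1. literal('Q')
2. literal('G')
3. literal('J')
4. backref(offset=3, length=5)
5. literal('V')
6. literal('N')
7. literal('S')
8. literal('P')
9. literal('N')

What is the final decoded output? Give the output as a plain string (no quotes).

Token 1: literal('Q'). Output: "Q"
Token 2: literal('G'). Output: "QG"
Token 3: literal('J'). Output: "QGJ"
Token 4: backref(off=3, len=5) (overlapping!). Copied 'QGJQG' from pos 0. Output: "QGJQGJQG"
Token 5: literal('V'). Output: "QGJQGJQGV"
Token 6: literal('N'). Output: "QGJQGJQGVN"
Token 7: literal('S'). Output: "QGJQGJQGVNS"
Token 8: literal('P'). Output: "QGJQGJQGVNSP"
Token 9: literal('N'). Output: "QGJQGJQGVNSPN"

Answer: QGJQGJQGVNSPN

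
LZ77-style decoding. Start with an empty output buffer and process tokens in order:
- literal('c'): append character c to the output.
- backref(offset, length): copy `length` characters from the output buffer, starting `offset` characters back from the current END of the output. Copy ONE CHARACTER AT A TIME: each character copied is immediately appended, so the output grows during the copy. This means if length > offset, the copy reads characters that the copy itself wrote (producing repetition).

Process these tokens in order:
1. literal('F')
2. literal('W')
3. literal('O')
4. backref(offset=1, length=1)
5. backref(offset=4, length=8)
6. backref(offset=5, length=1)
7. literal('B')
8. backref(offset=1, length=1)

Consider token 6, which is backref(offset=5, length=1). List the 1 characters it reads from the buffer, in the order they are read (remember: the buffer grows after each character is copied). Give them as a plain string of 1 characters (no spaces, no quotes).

Token 1: literal('F'). Output: "F"
Token 2: literal('W'). Output: "FW"
Token 3: literal('O'). Output: "FWO"
Token 4: backref(off=1, len=1). Copied 'O' from pos 2. Output: "FWOO"
Token 5: backref(off=4, len=8) (overlapping!). Copied 'FWOOFWOO' from pos 0. Output: "FWOOFWOOFWOO"
Token 6: backref(off=5, len=1). Buffer before: "FWOOFWOOFWOO" (len 12)
  byte 1: read out[7]='O', append. Buffer now: "FWOOFWOOFWOOO"

Answer: O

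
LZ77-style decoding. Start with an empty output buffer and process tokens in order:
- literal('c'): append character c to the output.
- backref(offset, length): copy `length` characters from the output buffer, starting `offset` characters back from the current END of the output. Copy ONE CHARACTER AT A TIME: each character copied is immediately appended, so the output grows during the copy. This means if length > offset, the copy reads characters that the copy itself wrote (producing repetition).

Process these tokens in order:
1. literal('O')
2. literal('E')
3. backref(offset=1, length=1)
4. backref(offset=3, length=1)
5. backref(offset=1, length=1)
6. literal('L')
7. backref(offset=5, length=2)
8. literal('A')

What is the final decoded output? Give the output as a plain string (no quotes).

Answer: OEEOOLEEA

Derivation:
Token 1: literal('O'). Output: "O"
Token 2: literal('E'). Output: "OE"
Token 3: backref(off=1, len=1). Copied 'E' from pos 1. Output: "OEE"
Token 4: backref(off=3, len=1). Copied 'O' from pos 0. Output: "OEEO"
Token 5: backref(off=1, len=1). Copied 'O' from pos 3. Output: "OEEOO"
Token 6: literal('L'). Output: "OEEOOL"
Token 7: backref(off=5, len=2). Copied 'EE' from pos 1. Output: "OEEOOLEE"
Token 8: literal('A'). Output: "OEEOOLEEA"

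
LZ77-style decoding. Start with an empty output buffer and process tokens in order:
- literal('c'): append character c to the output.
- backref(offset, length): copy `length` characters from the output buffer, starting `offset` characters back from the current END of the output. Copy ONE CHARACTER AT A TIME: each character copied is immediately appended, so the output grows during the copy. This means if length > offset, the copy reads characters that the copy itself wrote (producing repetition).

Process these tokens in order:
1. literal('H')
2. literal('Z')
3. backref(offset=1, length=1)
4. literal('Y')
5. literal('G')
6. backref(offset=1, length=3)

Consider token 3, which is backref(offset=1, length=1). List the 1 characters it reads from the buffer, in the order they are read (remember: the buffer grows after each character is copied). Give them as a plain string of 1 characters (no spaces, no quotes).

Answer: Z

Derivation:
Token 1: literal('H'). Output: "H"
Token 2: literal('Z'). Output: "HZ"
Token 3: backref(off=1, len=1). Buffer before: "HZ" (len 2)
  byte 1: read out[1]='Z', append. Buffer now: "HZZ"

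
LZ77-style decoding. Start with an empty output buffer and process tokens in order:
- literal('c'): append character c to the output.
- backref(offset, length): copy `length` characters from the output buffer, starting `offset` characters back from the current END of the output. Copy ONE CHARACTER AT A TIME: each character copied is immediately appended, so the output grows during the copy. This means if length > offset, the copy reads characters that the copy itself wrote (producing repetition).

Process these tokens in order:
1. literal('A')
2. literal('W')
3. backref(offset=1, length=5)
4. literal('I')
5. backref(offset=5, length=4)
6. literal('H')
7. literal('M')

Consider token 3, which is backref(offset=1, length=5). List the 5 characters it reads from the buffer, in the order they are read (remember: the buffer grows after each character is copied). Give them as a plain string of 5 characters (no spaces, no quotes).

Token 1: literal('A'). Output: "A"
Token 2: literal('W'). Output: "AW"
Token 3: backref(off=1, len=5). Buffer before: "AW" (len 2)
  byte 1: read out[1]='W', append. Buffer now: "AWW"
  byte 2: read out[2]='W', append. Buffer now: "AWWW"
  byte 3: read out[3]='W', append. Buffer now: "AWWWW"
  byte 4: read out[4]='W', append. Buffer now: "AWWWWW"
  byte 5: read out[5]='W', append. Buffer now: "AWWWWWW"

Answer: WWWWW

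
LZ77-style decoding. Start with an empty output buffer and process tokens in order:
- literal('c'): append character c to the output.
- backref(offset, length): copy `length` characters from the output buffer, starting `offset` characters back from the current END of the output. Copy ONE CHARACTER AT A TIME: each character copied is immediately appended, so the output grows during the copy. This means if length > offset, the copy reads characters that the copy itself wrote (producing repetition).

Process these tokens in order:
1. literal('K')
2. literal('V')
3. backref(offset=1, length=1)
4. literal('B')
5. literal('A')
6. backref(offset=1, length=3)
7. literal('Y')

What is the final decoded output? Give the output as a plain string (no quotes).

Token 1: literal('K'). Output: "K"
Token 2: literal('V'). Output: "KV"
Token 3: backref(off=1, len=1). Copied 'V' from pos 1. Output: "KVV"
Token 4: literal('B'). Output: "KVVB"
Token 5: literal('A'). Output: "KVVBA"
Token 6: backref(off=1, len=3) (overlapping!). Copied 'AAA' from pos 4. Output: "KVVBAAAA"
Token 7: literal('Y'). Output: "KVVBAAAAY"

Answer: KVVBAAAAY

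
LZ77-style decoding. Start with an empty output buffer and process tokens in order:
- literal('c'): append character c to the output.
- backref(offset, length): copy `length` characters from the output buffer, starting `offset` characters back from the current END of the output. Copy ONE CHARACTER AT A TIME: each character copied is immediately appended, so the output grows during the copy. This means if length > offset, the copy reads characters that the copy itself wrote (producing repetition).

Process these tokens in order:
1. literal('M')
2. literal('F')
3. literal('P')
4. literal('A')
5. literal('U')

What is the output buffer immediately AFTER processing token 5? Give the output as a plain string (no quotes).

Token 1: literal('M'). Output: "M"
Token 2: literal('F'). Output: "MF"
Token 3: literal('P'). Output: "MFP"
Token 4: literal('A'). Output: "MFPA"
Token 5: literal('U'). Output: "MFPAU"

Answer: MFPAU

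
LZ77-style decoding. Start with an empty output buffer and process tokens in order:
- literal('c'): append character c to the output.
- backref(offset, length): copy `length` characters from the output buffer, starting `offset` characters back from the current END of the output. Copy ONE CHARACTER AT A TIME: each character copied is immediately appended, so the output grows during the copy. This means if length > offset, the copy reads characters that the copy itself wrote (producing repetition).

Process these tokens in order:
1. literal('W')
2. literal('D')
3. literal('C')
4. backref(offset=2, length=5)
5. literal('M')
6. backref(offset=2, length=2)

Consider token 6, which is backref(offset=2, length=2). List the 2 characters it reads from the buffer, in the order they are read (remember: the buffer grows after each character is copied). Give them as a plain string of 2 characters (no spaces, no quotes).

Token 1: literal('W'). Output: "W"
Token 2: literal('D'). Output: "WD"
Token 3: literal('C'). Output: "WDC"
Token 4: backref(off=2, len=5) (overlapping!). Copied 'DCDCD' from pos 1. Output: "WDCDCDCD"
Token 5: literal('M'). Output: "WDCDCDCDM"
Token 6: backref(off=2, len=2). Buffer before: "WDCDCDCDM" (len 9)
  byte 1: read out[7]='D', append. Buffer now: "WDCDCDCDMD"
  byte 2: read out[8]='M', append. Buffer now: "WDCDCDCDMDM"

Answer: DM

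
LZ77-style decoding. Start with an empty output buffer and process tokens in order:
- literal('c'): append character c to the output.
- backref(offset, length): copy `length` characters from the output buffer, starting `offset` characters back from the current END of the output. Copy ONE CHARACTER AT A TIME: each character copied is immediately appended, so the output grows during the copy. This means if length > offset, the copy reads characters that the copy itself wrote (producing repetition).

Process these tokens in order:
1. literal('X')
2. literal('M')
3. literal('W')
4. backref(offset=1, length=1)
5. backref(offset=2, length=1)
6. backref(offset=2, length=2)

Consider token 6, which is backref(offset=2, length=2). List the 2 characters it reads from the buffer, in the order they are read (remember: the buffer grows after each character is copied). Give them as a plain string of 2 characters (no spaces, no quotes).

Answer: WW

Derivation:
Token 1: literal('X'). Output: "X"
Token 2: literal('M'). Output: "XM"
Token 3: literal('W'). Output: "XMW"
Token 4: backref(off=1, len=1). Copied 'W' from pos 2. Output: "XMWW"
Token 5: backref(off=2, len=1). Copied 'W' from pos 2. Output: "XMWWW"
Token 6: backref(off=2, len=2). Buffer before: "XMWWW" (len 5)
  byte 1: read out[3]='W', append. Buffer now: "XMWWWW"
  byte 2: read out[4]='W', append. Buffer now: "XMWWWWW"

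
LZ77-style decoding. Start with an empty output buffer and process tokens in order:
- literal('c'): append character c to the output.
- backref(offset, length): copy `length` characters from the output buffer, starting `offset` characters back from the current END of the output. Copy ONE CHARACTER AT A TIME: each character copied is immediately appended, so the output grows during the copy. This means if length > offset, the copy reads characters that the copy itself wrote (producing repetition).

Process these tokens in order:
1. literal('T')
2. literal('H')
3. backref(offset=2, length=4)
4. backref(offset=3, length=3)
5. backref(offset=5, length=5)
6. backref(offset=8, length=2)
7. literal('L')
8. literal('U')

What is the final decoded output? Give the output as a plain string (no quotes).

Token 1: literal('T'). Output: "T"
Token 2: literal('H'). Output: "TH"
Token 3: backref(off=2, len=4) (overlapping!). Copied 'THTH' from pos 0. Output: "THTHTH"
Token 4: backref(off=3, len=3). Copied 'HTH' from pos 3. Output: "THTHTHHTH"
Token 5: backref(off=5, len=5). Copied 'THHTH' from pos 4. Output: "THTHTHHTHTHHTH"
Token 6: backref(off=8, len=2). Copied 'HT' from pos 6. Output: "THTHTHHTHTHHTHHT"
Token 7: literal('L'). Output: "THTHTHHTHTHHTHHTL"
Token 8: literal('U'). Output: "THTHTHHTHTHHTHHTLU"

Answer: THTHTHHTHTHHTHHTLU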